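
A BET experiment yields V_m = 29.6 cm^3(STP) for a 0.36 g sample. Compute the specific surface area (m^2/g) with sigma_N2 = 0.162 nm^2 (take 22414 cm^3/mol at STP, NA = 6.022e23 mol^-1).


Number of moles in monolayer = V_m / 22414 = 29.6 / 22414 = 0.0013206
Number of molecules = moles * NA = 0.0013206 * 6.022e23
SA = molecules * sigma / mass
SA = (29.6 / 22414) * 6.022e23 * 0.162e-18 / 0.36
SA = 357.9 m^2/g

357.9


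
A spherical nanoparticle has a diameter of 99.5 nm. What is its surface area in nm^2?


Radius r = 99.5/2 = 49.75 nm
Surface area SA = 4 * pi * r^2
SA = 4 * pi * (49.75)^2
SA = 31102.55 nm^2

31102.55


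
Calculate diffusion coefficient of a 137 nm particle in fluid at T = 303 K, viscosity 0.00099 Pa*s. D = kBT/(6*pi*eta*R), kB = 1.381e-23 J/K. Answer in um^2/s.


Radius R = 137/2 = 68.5 nm = 6.85e-08 m
D = kB*T / (6*pi*eta*R)
D = 1.381e-23 * 303 / (6 * pi * 0.00099 * 6.85e-08)
D = 3.27348e-12 m^2/s = 3.273 um^2/s

3.273


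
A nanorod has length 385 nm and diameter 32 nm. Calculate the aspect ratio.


Aspect ratio AR = length / diameter
AR = 385 / 32
AR = 12.03

12.03


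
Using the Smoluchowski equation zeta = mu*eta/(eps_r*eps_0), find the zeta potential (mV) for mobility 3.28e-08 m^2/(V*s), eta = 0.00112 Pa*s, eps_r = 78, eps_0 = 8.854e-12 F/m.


Smoluchowski equation: zeta = mu * eta / (eps_r * eps_0)
zeta = 3.28e-08 * 0.00112 / (78 * 8.854e-12)
zeta = 0.053193 V = 53.19 mV

53.19


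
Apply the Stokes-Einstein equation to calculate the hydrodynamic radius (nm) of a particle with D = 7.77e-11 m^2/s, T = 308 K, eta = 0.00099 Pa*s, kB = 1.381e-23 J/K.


Stokes-Einstein: R = kB*T / (6*pi*eta*D)
R = 1.381e-23 * 308 / (6 * pi * 0.00099 * 7.77e-11)
R = 2.93351e-09 m = 2.93 nm

2.93


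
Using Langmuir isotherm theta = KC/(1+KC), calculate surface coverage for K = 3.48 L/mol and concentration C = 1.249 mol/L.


Langmuir isotherm: theta = K*C / (1 + K*C)
K*C = 3.48 * 1.249 = 4.34652
theta = 4.34652 / (1 + 4.34652) = 4.34652 / 5.34652
theta = 0.813

0.813


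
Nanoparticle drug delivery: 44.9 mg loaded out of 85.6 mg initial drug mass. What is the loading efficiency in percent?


Drug loading efficiency = (drug loaded / drug initial) * 100
DLE = 44.9 / 85.6 * 100
DLE = 0.5245 * 100
DLE = 52.45%

52.45


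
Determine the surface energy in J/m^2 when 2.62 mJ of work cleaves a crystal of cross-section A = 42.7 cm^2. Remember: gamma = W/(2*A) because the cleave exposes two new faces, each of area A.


Convert: A = 42.7 cm^2 = 0.00427 m^2, W = 2.62 mJ = 0.00262 J
Cleaving exposes two faces of area A, so total new surface = 2*A and gamma = W / (2*A)
gamma = 0.00262 / (2 * 0.00427)
gamma = 0.307 J/m^2

0.307


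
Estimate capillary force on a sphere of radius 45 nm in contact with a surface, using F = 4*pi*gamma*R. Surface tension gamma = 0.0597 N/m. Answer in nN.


Convert radius: R = 45 nm = 4.5e-08 m
F = 4 * pi * gamma * R
F = 4 * pi * 0.0597 * 4.5e-08
F = 3.37596e-08 N = 33.7596 nN

33.7596


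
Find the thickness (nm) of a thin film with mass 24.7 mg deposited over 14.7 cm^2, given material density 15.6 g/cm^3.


Convert: m = 24.7 mg = 2.4700e-05 kg, A = 14.7 cm^2 = 1.4700e-03 m^2, rho = 15.6 g/cm^3 = 15600 kg/m^3
t = m / (A * rho)
t = 2.4700e-05 / (1.4700e-03 * 15600)
t = 1.0771e-06 m = 1077.1 nm

1077.1


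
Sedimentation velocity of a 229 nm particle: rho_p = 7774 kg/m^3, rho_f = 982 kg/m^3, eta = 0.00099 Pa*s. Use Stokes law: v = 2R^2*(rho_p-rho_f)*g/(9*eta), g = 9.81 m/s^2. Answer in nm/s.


Radius R = 229/2 nm = 1.145e-07 m
Density difference = 7774 - 982 = 6792 kg/m^3
v = 2 * R^2 * (rho_p - rho_f) * g / (9 * eta)
v = 2 * (1.145e-07)^2 * 6792 * 9.81 / (9 * 0.00099)
v = 1.96078e-07 m/s = 196.0785 nm/s

196.0785


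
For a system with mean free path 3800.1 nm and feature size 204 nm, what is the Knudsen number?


Knudsen number Kn = lambda / L
Kn = 3800.1 / 204
Kn = 18.6279

18.6279


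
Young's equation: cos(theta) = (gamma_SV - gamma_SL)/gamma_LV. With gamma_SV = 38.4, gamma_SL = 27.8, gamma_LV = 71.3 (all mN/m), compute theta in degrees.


cos(theta) = (gamma_SV - gamma_SL) / gamma_LV
cos(theta) = (38.4 - 27.8) / 71.3
cos(theta) = 0.148668
theta = arccos(0.148668) = 81.45 degrees

81.45


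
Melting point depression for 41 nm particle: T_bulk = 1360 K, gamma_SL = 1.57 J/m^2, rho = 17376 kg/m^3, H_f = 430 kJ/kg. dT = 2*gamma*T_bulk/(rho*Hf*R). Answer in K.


Radius R = 41/2 = 20.5 nm = 2.05e-08 m
Convert H_f = 430 kJ/kg = 430000 J/kg
dT = 2 * gamma_SL * T_bulk / (rho * H_f * R)
dT = 2 * 1.57 * 1360 / (17376 * 430000 * 2.05e-08)
dT = 27.9 K

27.9


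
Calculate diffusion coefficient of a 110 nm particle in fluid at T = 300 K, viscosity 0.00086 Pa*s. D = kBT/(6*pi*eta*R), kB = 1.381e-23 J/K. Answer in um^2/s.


Radius R = 110/2 = 55 nm = 5.5e-08 m
D = kB*T / (6*pi*eta*R)
D = 1.381e-23 * 300 / (6 * pi * 0.00086 * 5.5e-08)
D = 4.64679e-12 m^2/s = 4.647 um^2/s

4.647


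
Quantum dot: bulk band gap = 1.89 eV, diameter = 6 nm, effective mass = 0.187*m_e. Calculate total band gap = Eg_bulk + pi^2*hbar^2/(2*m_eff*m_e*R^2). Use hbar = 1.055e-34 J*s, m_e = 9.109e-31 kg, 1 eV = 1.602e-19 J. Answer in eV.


Radius R = 6/2 nm = 3e-09 m
Confinement energy dE = pi^2 * hbar^2 / (2 * m_eff * m_e * R^2)
dE = pi^2 * (1.055e-34)^2 / (2 * 0.187 * 9.109e-31 * (3e-09)^2) J, divided by 1.602e-19 J/eV
dE = 0.2236 eV
Total band gap = E_g(bulk) + dE = 1.89 + 0.2236 = 2.1136 eV

2.1136


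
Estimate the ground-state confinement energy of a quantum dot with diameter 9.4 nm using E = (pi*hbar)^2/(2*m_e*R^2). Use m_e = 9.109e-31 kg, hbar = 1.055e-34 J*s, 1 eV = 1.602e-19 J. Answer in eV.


Radius R = 9.4/2 = 4.7 nm = 4.7e-09 m
E = (pi * 1.055e-34)^2 / (2 * 9.109e-31 * (4.7e-09)^2)
E(J) = 2.72966e-21
E = E(J) / 1.602e-19 = 0.017 eV

0.017


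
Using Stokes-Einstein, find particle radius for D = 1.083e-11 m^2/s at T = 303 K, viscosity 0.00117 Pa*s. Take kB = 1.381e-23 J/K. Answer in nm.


Stokes-Einstein: R = kB*T / (6*pi*eta*D)
R = 1.381e-23 * 303 / (6 * pi * 0.00117 * 1.083e-11)
R = 1.75195e-08 m = 17.52 nm

17.52


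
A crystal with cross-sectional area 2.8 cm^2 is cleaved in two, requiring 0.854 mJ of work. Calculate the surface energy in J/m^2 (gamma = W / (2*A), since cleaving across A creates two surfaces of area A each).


Convert: A = 2.8 cm^2 = 0.00028 m^2, W = 0.854 mJ = 0.000854 J
Cleaving exposes two faces of area A, so total new surface = 2*A and gamma = W / (2*A)
gamma = 0.000854 / (2 * 0.00028)
gamma = 1.525 J/m^2

1.525


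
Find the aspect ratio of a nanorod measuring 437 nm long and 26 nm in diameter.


Aspect ratio AR = length / diameter
AR = 437 / 26
AR = 16.81

16.81


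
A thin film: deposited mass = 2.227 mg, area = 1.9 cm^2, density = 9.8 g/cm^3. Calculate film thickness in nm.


Convert: m = 2.227 mg = 2.2270e-06 kg, A = 1.9 cm^2 = 1.9000e-04 m^2, rho = 9.8 g/cm^3 = 9800 kg/m^3
t = m / (A * rho)
t = 2.2270e-06 / (1.9000e-04 * 9800)
t = 1.1960e-06 m = 1196.0 nm

1196.0


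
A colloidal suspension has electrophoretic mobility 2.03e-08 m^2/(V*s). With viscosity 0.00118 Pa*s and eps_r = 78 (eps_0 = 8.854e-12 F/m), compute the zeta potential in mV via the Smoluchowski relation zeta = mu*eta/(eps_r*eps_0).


Smoluchowski equation: zeta = mu * eta / (eps_r * eps_0)
zeta = 2.03e-08 * 0.00118 / (78 * 8.854e-12)
zeta = 0.034685 V = 34.69 mV

34.69


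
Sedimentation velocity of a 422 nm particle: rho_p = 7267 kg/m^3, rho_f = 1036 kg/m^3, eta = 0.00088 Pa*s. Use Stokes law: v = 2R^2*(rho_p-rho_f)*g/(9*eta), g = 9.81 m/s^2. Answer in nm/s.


Radius R = 422/2 nm = 2.11e-07 m
Density difference = 7267 - 1036 = 6231 kg/m^3
v = 2 * R^2 * (rho_p - rho_f) * g / (9 * eta)
v = 2 * (2.11e-07)^2 * 6231 * 9.81 / (9 * 0.00088)
v = 6.87221e-07 m/s = 687.2211 nm/s

687.2211


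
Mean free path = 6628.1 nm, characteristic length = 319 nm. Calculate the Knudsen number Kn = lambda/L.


Knudsen number Kn = lambda / L
Kn = 6628.1 / 319
Kn = 20.7777

20.7777


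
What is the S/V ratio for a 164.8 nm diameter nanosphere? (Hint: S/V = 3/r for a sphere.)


Radius r = 164.8/2 = 82.4 nm
S/V = 3 / r = 3 / 82.4
S/V = 0.0364 nm^-1

0.0364


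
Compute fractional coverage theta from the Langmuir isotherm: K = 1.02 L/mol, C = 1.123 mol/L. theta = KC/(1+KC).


Langmuir isotherm: theta = K*C / (1 + K*C)
K*C = 1.02 * 1.123 = 1.14546
theta = 1.14546 / (1 + 1.14546) = 1.14546 / 2.14546
theta = 0.5339

0.5339


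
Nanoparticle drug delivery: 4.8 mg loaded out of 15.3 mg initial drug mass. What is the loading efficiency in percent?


Drug loading efficiency = (drug loaded / drug initial) * 100
DLE = 4.8 / 15.3 * 100
DLE = 0.3137 * 100
DLE = 31.37%

31.37


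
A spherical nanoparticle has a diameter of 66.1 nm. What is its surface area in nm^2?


Radius r = 66.1/2 = 33.05 nm
Surface area SA = 4 * pi * r^2
SA = 4 * pi * (33.05)^2
SA = 13726.28 nm^2

13726.28


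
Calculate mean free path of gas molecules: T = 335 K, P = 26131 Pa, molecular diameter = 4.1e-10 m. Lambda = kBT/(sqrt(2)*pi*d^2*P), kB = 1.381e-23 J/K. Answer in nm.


Mean free path: lambda = kB*T / (sqrt(2) * pi * d^2 * P)
lambda = 1.381e-23 * 335 / (sqrt(2) * pi * (4.1e-10)^2 * 26131)
lambda = 2.37055e-07 m
lambda = 237.06 nm

237.06


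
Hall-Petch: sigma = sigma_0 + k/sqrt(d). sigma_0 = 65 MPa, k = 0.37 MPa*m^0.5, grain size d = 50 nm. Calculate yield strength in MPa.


d = 50 nm = 5e-08 m
sqrt(d) = 0.0002236068
Hall-Petch contribution = k / sqrt(d) = 0.37 / 0.0002236068 = 1654.7 MPa
sigma = sigma_0 + k/sqrt(d) = 65 + 1654.7 = 1719.7 MPa

1719.7


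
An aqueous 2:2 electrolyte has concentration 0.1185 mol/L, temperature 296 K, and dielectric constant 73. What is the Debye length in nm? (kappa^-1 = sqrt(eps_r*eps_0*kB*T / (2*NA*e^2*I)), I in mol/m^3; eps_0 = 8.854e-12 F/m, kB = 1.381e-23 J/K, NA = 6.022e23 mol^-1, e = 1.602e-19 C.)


Ionic strength I = 0.1185 * 2^2 * 1000 = 474 mol/m^3
kappa^-1 = sqrt(73 * 8.854e-12 * 1.381e-23 * 296 / (2 * 6.022e23 * (1.602e-19)^2 * 474))
kappa^-1 = 0.425 nm

0.425


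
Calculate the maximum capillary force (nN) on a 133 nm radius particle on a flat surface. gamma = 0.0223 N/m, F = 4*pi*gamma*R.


Convert radius: R = 133 nm = 1.33e-07 m
F = 4 * pi * gamma * R
F = 4 * pi * 0.0223 * 1.33e-07
F = 3.72706e-08 N = 37.2706 nN

37.2706


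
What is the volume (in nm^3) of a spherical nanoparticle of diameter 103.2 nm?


Radius r = 103.2/2 = 51.6 nm
Volume V = (4/3) * pi * r^3
V = (4/3) * pi * (51.6)^3
V = 575489.91 nm^3

575489.91


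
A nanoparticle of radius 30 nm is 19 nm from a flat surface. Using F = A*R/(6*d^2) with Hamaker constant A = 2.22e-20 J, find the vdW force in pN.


Convert to SI: R = 30 nm = 3e-08 m, d = 19 nm = 1.9e-08 m
F = A * R / (6 * d^2)
F = 2.22e-20 * 3e-08 / (6 * (1.9e-08)^2)
F = 3.07479e-13 N = 0.307 pN

0.307


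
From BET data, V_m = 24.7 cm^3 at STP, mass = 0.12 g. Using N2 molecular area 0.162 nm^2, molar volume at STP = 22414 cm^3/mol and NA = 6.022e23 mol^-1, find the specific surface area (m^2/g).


Number of moles in monolayer = V_m / 22414 = 24.7 / 22414 = 0.00110199
Number of molecules = moles * NA = 0.00110199 * 6.022e23
SA = molecules * sigma / mass
SA = (24.7 / 22414) * 6.022e23 * 0.162e-18 / 0.12
SA = 895.9 m^2/g

895.9


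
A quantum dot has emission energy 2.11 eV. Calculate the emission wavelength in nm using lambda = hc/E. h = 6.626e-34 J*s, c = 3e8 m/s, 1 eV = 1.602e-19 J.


Convert energy: E = 2.11 eV = 2.11 * 1.602e-19 = 3.38022e-19 J
lambda = h*c / E = 6.626e-34 * 3e8 / 3.38022e-19
lambda = 5.88068e-07 m = 588.1 nm

588.1


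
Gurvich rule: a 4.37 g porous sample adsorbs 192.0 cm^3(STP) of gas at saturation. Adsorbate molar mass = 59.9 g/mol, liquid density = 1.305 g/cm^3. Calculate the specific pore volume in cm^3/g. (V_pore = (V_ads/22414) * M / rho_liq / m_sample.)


Moles adsorbed n = V_ads / 22414 = 192.0 / 22414 = 8.566075e-03 mol
Liquid volume V_liq = n * M / rho_liq = 8.566075e-03 * 59.9 / 1.305 = 0.39319 cm^3
Specific pore volume V_pore = V_liq / m_sample = 0.39319 / 4.37
V_pore = 0.09 cm^3/g

0.09


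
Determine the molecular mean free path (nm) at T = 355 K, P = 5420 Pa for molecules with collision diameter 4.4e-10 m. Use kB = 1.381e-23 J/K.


Mean free path: lambda = kB*T / (sqrt(2) * pi * d^2 * P)
lambda = 1.381e-23 * 355 / (sqrt(2) * pi * (4.4e-10)^2 * 5420)
lambda = 1.0516e-06 m
lambda = 1051.6 nm

1051.6


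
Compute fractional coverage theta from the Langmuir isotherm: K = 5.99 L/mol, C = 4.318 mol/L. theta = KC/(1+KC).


Langmuir isotherm: theta = K*C / (1 + K*C)
K*C = 5.99 * 4.318 = 25.86482
theta = 25.86482 / (1 + 25.86482) = 25.86482 / 26.86482
theta = 0.9628

0.9628


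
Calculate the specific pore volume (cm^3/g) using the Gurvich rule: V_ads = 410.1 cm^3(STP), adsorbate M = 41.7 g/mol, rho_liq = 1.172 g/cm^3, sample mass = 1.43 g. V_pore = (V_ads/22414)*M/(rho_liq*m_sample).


Moles adsorbed n = V_ads / 22414 = 410.1 / 22414 = 1.829660e-02 mol
Liquid volume V_liq = n * M / rho_liq = 1.829660e-02 * 41.7 / 1.172 = 0.65100 cm^3
Specific pore volume V_pore = V_liq / m_sample = 0.65100 / 1.43
V_pore = 0.4552 cm^3/g

0.4552


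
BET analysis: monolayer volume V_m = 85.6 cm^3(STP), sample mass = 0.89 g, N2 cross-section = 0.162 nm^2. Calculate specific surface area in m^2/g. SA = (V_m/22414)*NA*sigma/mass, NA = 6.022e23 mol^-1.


Number of moles in monolayer = V_m / 22414 = 85.6 / 22414 = 0.00381904
Number of molecules = moles * NA = 0.00381904 * 6.022e23
SA = molecules * sigma / mass
SA = (85.6 / 22414) * 6.022e23 * 0.162e-18 / 0.89
SA = 418.6 m^2/g

418.6


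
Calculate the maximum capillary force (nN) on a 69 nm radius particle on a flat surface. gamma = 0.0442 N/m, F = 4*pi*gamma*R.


Convert radius: R = 69 nm = 6.9e-08 m
F = 4 * pi * gamma * R
F = 4 * pi * 0.0442 * 6.9e-08
F = 3.83249e-08 N = 38.3249 nN

38.3249


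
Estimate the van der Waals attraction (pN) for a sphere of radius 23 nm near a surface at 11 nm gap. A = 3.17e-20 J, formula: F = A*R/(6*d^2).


Convert to SI: R = 23 nm = 2.3e-08 m, d = 11 nm = 1.1e-08 m
F = A * R / (6 * d^2)
F = 3.17e-20 * 2.3e-08 / (6 * (1.1e-08)^2)
F = 1.00427e-12 N = 1.004 pN

1.004


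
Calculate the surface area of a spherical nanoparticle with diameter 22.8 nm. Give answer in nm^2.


Radius r = 22.8/2 = 11.4 nm
Surface area SA = 4 * pi * r^2
SA = 4 * pi * (11.4)^2
SA = 1633.13 nm^2

1633.13


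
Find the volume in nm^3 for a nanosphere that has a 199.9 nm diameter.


Radius r = 199.9/2 = 99.95 nm
Volume V = (4/3) * pi * r^3
V = (4/3) * pi * (99.95)^3
V = 4182510.16 nm^3

4182510.16


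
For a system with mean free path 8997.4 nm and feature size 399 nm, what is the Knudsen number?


Knudsen number Kn = lambda / L
Kn = 8997.4 / 399
Kn = 22.5499

22.5499


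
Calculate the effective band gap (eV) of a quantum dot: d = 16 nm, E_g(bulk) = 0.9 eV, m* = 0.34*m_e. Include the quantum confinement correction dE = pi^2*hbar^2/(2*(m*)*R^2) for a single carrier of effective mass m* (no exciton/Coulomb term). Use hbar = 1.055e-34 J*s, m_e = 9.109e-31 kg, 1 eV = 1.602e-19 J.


Radius R = 16/2 nm = 8e-09 m
Confinement energy dE = pi^2 * hbar^2 / (2 * m_eff * m_e * R^2)
dE = pi^2 * (1.055e-34)^2 / (2 * 0.34 * 9.109e-31 * (8e-09)^2) J, divided by 1.602e-19 J/eV
dE = 0.0173 eV
Total band gap = E_g(bulk) + dE = 0.9 + 0.0173 = 0.9173 eV

0.9173


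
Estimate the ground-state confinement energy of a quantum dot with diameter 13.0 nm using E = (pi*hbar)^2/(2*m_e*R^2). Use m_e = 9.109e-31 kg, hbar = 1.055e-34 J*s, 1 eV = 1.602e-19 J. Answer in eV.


Radius R = 13.0/2 = 6.5 nm = 6.5e-09 m
E = (pi * 1.055e-34)^2 / (2 * 9.109e-31 * (6.5e-09)^2)
E(J) = 1.42718e-21
E = E(J) / 1.602e-19 = 0.0089 eV

0.0089


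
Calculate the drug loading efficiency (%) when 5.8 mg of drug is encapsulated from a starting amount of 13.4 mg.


Drug loading efficiency = (drug loaded / drug initial) * 100
DLE = 5.8 / 13.4 * 100
DLE = 0.4328 * 100
DLE = 43.28%

43.28


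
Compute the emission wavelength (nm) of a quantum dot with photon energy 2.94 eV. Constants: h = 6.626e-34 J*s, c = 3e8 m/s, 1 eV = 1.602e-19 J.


Convert energy: E = 2.94 eV = 2.94 * 1.602e-19 = 4.70988e-19 J
lambda = h*c / E = 6.626e-34 * 3e8 / 4.70988e-19
lambda = 4.22049e-07 m = 422.0 nm

422.0


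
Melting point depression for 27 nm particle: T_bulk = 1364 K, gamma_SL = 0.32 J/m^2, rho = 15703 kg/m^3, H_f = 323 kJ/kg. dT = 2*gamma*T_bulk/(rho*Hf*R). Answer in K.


Radius R = 27/2 = 13.5 nm = 1.35e-08 m
Convert H_f = 323 kJ/kg = 323000 J/kg
dT = 2 * gamma_SL * T_bulk / (rho * H_f * R)
dT = 2 * 0.32 * 1364 / (15703 * 323000 * 1.35e-08)
dT = 12.7 K

12.7


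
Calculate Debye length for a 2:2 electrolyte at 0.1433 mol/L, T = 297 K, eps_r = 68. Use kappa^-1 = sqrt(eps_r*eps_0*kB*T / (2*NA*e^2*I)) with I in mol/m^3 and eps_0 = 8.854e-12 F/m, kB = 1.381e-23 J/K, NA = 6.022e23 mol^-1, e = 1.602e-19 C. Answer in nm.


Ionic strength I = 0.1433 * 2^2 * 1000 = 573.2 mol/m^3
kappa^-1 = sqrt(68 * 8.854e-12 * 1.381e-23 * 297 / (2 * 6.022e23 * (1.602e-19)^2 * 573.2))
kappa^-1 = 0.373 nm

0.373


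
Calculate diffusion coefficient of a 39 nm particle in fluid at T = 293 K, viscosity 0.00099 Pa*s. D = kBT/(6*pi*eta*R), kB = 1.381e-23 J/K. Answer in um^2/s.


Radius R = 39/2 = 19.5 nm = 1.95e-08 m
D = kB*T / (6*pi*eta*R)
D = 1.381e-23 * 293 / (6 * pi * 0.00099 * 1.95e-08)
D = 1.11196e-11 m^2/s = 11.12 um^2/s

11.12


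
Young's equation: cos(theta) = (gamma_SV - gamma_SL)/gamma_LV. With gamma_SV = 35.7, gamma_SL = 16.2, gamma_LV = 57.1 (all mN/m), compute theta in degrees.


cos(theta) = (gamma_SV - gamma_SL) / gamma_LV
cos(theta) = (35.7 - 16.2) / 57.1
cos(theta) = 0.341506
theta = arccos(0.341506) = 70.03 degrees

70.03


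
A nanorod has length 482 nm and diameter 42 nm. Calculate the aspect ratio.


Aspect ratio AR = length / diameter
AR = 482 / 42
AR = 11.48

11.48


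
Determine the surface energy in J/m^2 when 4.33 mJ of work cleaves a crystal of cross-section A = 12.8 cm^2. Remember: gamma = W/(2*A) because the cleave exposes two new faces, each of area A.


Convert: A = 12.8 cm^2 = 0.00128 m^2, W = 4.33 mJ = 0.00433 J
Cleaving exposes two faces of area A, so total new surface = 2*A and gamma = W / (2*A)
gamma = 0.00433 / (2 * 0.00128)
gamma = 1.691 J/m^2

1.691


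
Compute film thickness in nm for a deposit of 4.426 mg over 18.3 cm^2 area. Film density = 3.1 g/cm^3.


Convert: m = 4.426 mg = 4.4260e-06 kg, A = 18.3 cm^2 = 1.8300e-03 m^2, rho = 3.1 g/cm^3 = 3100 kg/m^3
t = m / (A * rho)
t = 4.4260e-06 / (1.8300e-03 * 3100)
t = 7.8019e-07 m = 780.2 nm

780.2


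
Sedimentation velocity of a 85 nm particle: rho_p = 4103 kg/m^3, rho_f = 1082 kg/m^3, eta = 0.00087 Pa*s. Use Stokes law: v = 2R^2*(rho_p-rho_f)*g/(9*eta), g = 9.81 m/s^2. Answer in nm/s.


Radius R = 85/2 nm = 4.25e-08 m
Density difference = 4103 - 1082 = 3021 kg/m^3
v = 2 * R^2 * (rho_p - rho_f) * g / (9 * eta)
v = 2 * (4.25e-08)^2 * 3021 * 9.81 / (9 * 0.00087)
v = 1.36731e-08 m/s = 13.6731 nm/s

13.6731


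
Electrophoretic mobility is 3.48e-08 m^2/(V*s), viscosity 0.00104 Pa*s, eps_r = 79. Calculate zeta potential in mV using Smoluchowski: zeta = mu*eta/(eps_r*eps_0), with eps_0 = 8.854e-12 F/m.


Smoluchowski equation: zeta = mu * eta / (eps_r * eps_0)
zeta = 3.48e-08 * 0.00104 / (79 * 8.854e-12)
zeta = 0.051742 V = 51.74 mV

51.74


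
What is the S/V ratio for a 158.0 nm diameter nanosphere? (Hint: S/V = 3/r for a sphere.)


Radius r = 158.0/2 = 79 nm
S/V = 3 / r = 3 / 79
S/V = 0.038 nm^-1

0.038


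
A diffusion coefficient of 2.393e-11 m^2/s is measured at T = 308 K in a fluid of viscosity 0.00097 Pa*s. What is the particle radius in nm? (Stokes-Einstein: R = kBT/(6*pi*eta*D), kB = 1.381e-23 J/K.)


Stokes-Einstein: R = kB*T / (6*pi*eta*D)
R = 1.381e-23 * 308 / (6 * pi * 0.00097 * 2.393e-11)
R = 9.7214e-09 m = 9.72 nm

9.72


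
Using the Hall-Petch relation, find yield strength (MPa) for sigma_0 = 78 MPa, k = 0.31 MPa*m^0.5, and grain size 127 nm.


d = 127 nm = 1.27e-07 m
sqrt(d) = 0.0003563706
Hall-Petch contribution = k / sqrt(d) = 0.31 / 0.0003563706 = 869.9 MPa
sigma = sigma_0 + k/sqrt(d) = 78 + 869.9 = 947.9 MPa

947.9


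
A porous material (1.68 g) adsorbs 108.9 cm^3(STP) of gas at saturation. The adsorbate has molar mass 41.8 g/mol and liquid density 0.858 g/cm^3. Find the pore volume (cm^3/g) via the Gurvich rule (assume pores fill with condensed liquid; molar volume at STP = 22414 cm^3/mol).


Moles adsorbed n = V_ads / 22414 = 108.9 / 22414 = 4.858571e-03 mol
Liquid volume V_liq = n * M / rho_liq = 4.858571e-03 * 41.8 / 0.858 = 0.23670 cm^3
Specific pore volume V_pore = V_liq / m_sample = 0.23670 / 1.68
V_pore = 0.1409 cm^3/g

0.1409


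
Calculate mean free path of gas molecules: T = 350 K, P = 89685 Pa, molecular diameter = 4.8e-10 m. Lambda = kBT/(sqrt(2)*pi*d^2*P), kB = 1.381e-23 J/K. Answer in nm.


Mean free path: lambda = kB*T / (sqrt(2) * pi * d^2 * P)
lambda = 1.381e-23 * 350 / (sqrt(2) * pi * (4.8e-10)^2 * 89685)
lambda = 5.26495e-08 m
lambda = 52.65 nm

52.65


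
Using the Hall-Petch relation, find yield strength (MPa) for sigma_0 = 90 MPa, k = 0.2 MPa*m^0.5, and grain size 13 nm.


d = 13 nm = 1.3e-08 m
sqrt(d) = 0.0001140175
Hall-Petch contribution = k / sqrt(d) = 0.2 / 0.0001140175 = 1754.1 MPa
sigma = sigma_0 + k/sqrt(d) = 90 + 1754.1 = 1844.1 MPa

1844.1


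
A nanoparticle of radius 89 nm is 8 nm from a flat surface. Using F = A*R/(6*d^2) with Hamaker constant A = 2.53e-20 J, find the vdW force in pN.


Convert to SI: R = 89 nm = 8.9e-08 m, d = 8 nm = 8e-09 m
F = A * R / (6 * d^2)
F = 2.53e-20 * 8.9e-08 / (6 * (8e-09)^2)
F = 5.8638e-12 N = 5.864 pN

5.864


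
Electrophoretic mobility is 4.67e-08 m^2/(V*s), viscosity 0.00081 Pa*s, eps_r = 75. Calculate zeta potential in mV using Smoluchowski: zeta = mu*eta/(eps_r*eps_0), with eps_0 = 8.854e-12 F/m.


Smoluchowski equation: zeta = mu * eta / (eps_r * eps_0)
zeta = 4.67e-08 * 0.00081 / (75 * 8.854e-12)
zeta = 0.056964 V = 56.96 mV

56.96


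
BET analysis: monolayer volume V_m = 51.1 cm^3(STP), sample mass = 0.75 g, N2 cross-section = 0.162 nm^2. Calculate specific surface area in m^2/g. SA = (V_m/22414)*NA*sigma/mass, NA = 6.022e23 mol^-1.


Number of moles in monolayer = V_m / 22414 = 51.1 / 22414 = 0.00227983
Number of molecules = moles * NA = 0.00227983 * 6.022e23
SA = molecules * sigma / mass
SA = (51.1 / 22414) * 6.022e23 * 0.162e-18 / 0.75
SA = 296.5 m^2/g

296.5


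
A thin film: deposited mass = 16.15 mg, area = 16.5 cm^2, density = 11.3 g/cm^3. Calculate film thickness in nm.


Convert: m = 16.15 mg = 1.6150e-05 kg, A = 16.5 cm^2 = 1.6500e-03 m^2, rho = 11.3 g/cm^3 = 11300 kg/m^3
t = m / (A * rho)
t = 1.6150e-05 / (1.6500e-03 * 11300)
t = 8.6618e-07 m = 866.2 nm

866.2


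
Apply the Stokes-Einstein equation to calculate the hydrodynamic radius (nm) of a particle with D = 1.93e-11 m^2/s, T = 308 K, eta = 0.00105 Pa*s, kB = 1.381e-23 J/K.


Stokes-Einstein: R = kB*T / (6*pi*eta*D)
R = 1.381e-23 * 308 / (6 * pi * 0.00105 * 1.93e-11)
R = 1.11352e-08 m = 11.14 nm

11.14


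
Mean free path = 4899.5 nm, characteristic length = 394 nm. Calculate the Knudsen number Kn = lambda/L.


Knudsen number Kn = lambda / L
Kn = 4899.5 / 394
Kn = 12.4353

12.4353


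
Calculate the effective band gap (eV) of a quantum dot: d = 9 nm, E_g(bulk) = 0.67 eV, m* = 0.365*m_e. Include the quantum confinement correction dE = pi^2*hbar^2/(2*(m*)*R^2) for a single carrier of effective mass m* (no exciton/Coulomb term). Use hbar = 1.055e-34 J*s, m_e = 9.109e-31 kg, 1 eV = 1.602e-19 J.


Radius R = 9/2 nm = 4.5e-09 m
Confinement energy dE = pi^2 * hbar^2 / (2 * m_eff * m_e * R^2)
dE = pi^2 * (1.055e-34)^2 / (2 * 0.365 * 9.109e-31 * (4.5e-09)^2) J, divided by 1.602e-19 J/eV
dE = 0.0509 eV
Total band gap = E_g(bulk) + dE = 0.67 + 0.0509 = 0.7209 eV

0.7209


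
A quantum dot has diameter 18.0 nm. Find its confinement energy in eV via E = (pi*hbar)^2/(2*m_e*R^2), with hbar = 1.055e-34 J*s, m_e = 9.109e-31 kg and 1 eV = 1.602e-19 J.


Radius R = 18.0/2 = 9 nm = 9e-09 m
E = (pi * 1.055e-34)^2 / (2 * 9.109e-31 * (9e-09)^2)
E(J) = 7.44422e-22
E = E(J) / 1.602e-19 = 0.0046 eV

0.0046


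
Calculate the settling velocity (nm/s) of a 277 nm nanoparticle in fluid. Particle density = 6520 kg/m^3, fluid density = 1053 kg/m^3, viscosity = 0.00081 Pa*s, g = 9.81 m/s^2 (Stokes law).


Radius R = 277/2 nm = 1.385e-07 m
Density difference = 6520 - 1053 = 5467 kg/m^3
v = 2 * R^2 * (rho_p - rho_f) * g / (9 * eta)
v = 2 * (1.385e-07)^2 * 5467 * 9.81 / (9 * 0.00081)
v = 2.82241e-07 m/s = 282.241 nm/s

282.241


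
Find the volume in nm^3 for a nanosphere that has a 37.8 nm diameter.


Radius r = 37.8/2 = 18.9 nm
Volume V = (4/3) * pi * r^3
V = (4/3) * pi * (18.9)^3
V = 28279.65 nm^3

28279.65


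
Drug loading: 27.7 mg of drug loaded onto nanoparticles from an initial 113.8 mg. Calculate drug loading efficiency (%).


Drug loading efficiency = (drug loaded / drug initial) * 100
DLE = 27.7 / 113.8 * 100
DLE = 0.2434 * 100
DLE = 24.34%

24.34


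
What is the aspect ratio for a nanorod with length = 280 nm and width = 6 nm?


Aspect ratio AR = length / diameter
AR = 280 / 6
AR = 46.67

46.67


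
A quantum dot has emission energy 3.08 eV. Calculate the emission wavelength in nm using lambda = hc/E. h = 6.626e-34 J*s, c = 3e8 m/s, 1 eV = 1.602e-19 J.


Convert energy: E = 3.08 eV = 3.08 * 1.602e-19 = 4.93416e-19 J
lambda = h*c / E = 6.626e-34 * 3e8 / 4.93416e-19
lambda = 4.02865e-07 m = 402.9 nm

402.9


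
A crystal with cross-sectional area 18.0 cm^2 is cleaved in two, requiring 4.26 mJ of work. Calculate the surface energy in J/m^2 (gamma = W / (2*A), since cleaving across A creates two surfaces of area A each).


Convert: A = 18.0 cm^2 = 0.0018 m^2, W = 4.26 mJ = 0.00426 J
Cleaving exposes two faces of area A, so total new surface = 2*A and gamma = W / (2*A)
gamma = 0.00426 / (2 * 0.0018)
gamma = 1.183 J/m^2

1.183


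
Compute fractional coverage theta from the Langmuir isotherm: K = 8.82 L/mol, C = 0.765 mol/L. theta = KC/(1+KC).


Langmuir isotherm: theta = K*C / (1 + K*C)
K*C = 8.82 * 0.765 = 6.7473
theta = 6.7473 / (1 + 6.7473) = 6.7473 / 7.7473
theta = 0.8709

0.8709


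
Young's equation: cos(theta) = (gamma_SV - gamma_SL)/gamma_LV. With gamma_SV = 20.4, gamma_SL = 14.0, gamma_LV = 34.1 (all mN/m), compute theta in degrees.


cos(theta) = (gamma_SV - gamma_SL) / gamma_LV
cos(theta) = (20.4 - 14.0) / 34.1
cos(theta) = 0.187683
theta = arccos(0.187683) = 79.18 degrees

79.18


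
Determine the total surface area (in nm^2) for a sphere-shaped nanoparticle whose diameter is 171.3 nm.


Radius r = 171.3/2 = 85.65 nm
Surface area SA = 4 * pi * r^2
SA = 4 * pi * (85.65)^2
SA = 92185.92 nm^2

92185.92


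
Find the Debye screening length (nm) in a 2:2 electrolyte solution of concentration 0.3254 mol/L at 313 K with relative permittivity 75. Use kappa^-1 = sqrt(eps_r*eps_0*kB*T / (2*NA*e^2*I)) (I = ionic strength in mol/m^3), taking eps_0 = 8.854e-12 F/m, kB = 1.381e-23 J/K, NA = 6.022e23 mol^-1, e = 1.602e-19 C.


Ionic strength I = 0.3254 * 2^2 * 1000 = 1301.6 mol/m^3
kappa^-1 = sqrt(75 * 8.854e-12 * 1.381e-23 * 313 / (2 * 6.022e23 * (1.602e-19)^2 * 1301.6))
kappa^-1 = 0.267 nm

0.267


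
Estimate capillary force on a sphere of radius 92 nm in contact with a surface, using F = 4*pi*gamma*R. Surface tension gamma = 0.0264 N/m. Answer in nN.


Convert radius: R = 92 nm = 9.2e-08 m
F = 4 * pi * gamma * R
F = 4 * pi * 0.0264 * 9.2e-08
F = 3.05212e-08 N = 30.5212 nN

30.5212


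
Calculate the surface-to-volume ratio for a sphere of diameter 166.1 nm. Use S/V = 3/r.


Radius r = 166.1/2 = 83.05 nm
S/V = 3 / r = 3 / 83.05
S/V = 0.0361 nm^-1

0.0361


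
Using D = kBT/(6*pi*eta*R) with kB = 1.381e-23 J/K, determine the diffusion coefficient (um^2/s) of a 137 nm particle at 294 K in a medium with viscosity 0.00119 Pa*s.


Radius R = 137/2 = 68.5 nm = 6.85e-08 m
D = kB*T / (6*pi*eta*R)
D = 1.381e-23 * 294 / (6 * pi * 0.00119 * 6.85e-08)
D = 2.64242e-12 m^2/s = 2.642 um^2/s

2.642


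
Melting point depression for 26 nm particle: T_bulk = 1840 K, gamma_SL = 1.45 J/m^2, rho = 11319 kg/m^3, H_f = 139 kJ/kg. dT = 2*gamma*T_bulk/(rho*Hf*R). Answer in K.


Radius R = 26/2 = 13 nm = 1.3e-08 m
Convert H_f = 139 kJ/kg = 139000 J/kg
dT = 2 * gamma_SL * T_bulk / (rho * H_f * R)
dT = 2 * 1.45 * 1840 / (11319 * 139000 * 1.3e-08)
dT = 260.9 K

260.9


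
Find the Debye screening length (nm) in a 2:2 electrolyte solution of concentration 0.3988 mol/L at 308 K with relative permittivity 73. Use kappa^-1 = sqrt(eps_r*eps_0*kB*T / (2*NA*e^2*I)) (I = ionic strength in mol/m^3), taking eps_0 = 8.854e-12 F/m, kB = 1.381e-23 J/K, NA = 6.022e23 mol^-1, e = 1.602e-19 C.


Ionic strength I = 0.3988 * 2^2 * 1000 = 1595.2 mol/m^3
kappa^-1 = sqrt(73 * 8.854e-12 * 1.381e-23 * 308 / (2 * 6.022e23 * (1.602e-19)^2 * 1595.2))
kappa^-1 = 0.236 nm

0.236


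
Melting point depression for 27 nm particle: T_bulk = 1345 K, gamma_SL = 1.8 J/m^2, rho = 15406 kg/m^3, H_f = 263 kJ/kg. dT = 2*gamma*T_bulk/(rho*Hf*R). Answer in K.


Radius R = 27/2 = 13.5 nm = 1.35e-08 m
Convert H_f = 263 kJ/kg = 263000 J/kg
dT = 2 * gamma_SL * T_bulk / (rho * H_f * R)
dT = 2 * 1.8 * 1345 / (15406 * 263000 * 1.35e-08)
dT = 88.5 K

88.5


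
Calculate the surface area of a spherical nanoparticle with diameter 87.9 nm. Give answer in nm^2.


Radius r = 87.9/2 = 43.95 nm
Surface area SA = 4 * pi * r^2
SA = 4 * pi * (43.95)^2
SA = 24273.23 nm^2

24273.23


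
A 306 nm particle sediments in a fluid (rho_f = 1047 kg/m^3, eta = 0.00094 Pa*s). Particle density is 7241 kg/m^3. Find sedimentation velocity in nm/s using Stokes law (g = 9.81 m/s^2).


Radius R = 306/2 nm = 1.53e-07 m
Density difference = 7241 - 1047 = 6194 kg/m^3
v = 2 * R^2 * (rho_p - rho_f) * g / (9 * eta)
v = 2 * (1.53e-07)^2 * 6194 * 9.81 / (9 * 0.00094)
v = 3.36266e-07 m/s = 336.2658 nm/s

336.2658


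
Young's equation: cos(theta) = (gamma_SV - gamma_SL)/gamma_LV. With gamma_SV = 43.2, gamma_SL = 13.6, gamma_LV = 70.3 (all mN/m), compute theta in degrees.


cos(theta) = (gamma_SV - gamma_SL) / gamma_LV
cos(theta) = (43.2 - 13.6) / 70.3
cos(theta) = 0.421053
theta = arccos(0.421053) = 65.1 degrees

65.1


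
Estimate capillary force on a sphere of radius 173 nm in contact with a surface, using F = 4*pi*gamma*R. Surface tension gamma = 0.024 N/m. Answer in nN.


Convert radius: R = 173 nm = 1.73e-07 m
F = 4 * pi * gamma * R
F = 4 * pi * 0.024 * 1.73e-07
F = 5.21756e-08 N = 52.1756 nN

52.1756


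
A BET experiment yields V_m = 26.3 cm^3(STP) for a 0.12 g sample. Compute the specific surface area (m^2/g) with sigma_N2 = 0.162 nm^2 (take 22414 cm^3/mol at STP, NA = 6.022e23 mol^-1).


Number of moles in monolayer = V_m / 22414 = 26.3 / 22414 = 0.00117337
Number of molecules = moles * NA = 0.00117337 * 6.022e23
SA = molecules * sigma / mass
SA = (26.3 / 22414) * 6.022e23 * 0.162e-18 / 0.12
SA = 953.9 m^2/g

953.9


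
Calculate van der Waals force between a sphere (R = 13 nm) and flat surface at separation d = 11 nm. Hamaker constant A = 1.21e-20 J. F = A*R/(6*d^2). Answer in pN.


Convert to SI: R = 13 nm = 1.3e-08 m, d = 11 nm = 1.1e-08 m
F = A * R / (6 * d^2)
F = 1.21e-20 * 1.3e-08 / (6 * (1.1e-08)^2)
F = 2.16667e-13 N = 0.217 pN

0.217


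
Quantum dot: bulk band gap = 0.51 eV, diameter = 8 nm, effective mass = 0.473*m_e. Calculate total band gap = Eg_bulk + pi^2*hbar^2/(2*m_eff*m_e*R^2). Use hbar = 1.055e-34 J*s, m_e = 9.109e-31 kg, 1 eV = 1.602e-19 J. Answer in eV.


Radius R = 8/2 nm = 4e-09 m
Confinement energy dE = pi^2 * hbar^2 / (2 * m_eff * m_e * R^2)
dE = pi^2 * (1.055e-34)^2 / (2 * 0.473 * 9.109e-31 * (4e-09)^2) J, divided by 1.602e-19 J/eV
dE = 0.0497 eV
Total band gap = E_g(bulk) + dE = 0.51 + 0.0497 = 0.5597 eV

0.5597


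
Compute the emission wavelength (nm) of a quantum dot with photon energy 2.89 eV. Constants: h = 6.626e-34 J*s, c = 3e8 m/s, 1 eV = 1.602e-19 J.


Convert energy: E = 2.89 eV = 2.89 * 1.602e-19 = 4.62978e-19 J
lambda = h*c / E = 6.626e-34 * 3e8 / 4.62978e-19
lambda = 4.29351e-07 m = 429.4 nm

429.4


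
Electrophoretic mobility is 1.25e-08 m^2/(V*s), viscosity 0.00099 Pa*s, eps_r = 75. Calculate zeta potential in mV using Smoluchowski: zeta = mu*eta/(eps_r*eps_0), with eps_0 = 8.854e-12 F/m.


Smoluchowski equation: zeta = mu * eta / (eps_r * eps_0)
zeta = 1.25e-08 * 0.00099 / (75 * 8.854e-12)
zeta = 0.018636 V = 18.64 mV

18.64


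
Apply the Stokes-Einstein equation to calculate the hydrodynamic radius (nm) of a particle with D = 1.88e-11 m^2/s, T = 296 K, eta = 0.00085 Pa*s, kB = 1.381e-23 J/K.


Stokes-Einstein: R = kB*T / (6*pi*eta*D)
R = 1.381e-23 * 296 / (6 * pi * 0.00085 * 1.88e-11)
R = 1.35709e-08 m = 13.57 nm

13.57


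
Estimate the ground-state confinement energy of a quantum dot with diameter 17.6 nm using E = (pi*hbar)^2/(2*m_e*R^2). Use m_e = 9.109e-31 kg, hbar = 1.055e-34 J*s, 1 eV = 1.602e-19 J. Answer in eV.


Radius R = 17.6/2 = 8.8 nm = 8.8e-09 m
E = (pi * 1.055e-34)^2 / (2 * 9.109e-31 * (8.8e-09)^2)
E(J) = 7.78643e-22
E = E(J) / 1.602e-19 = 0.0049 eV

0.0049


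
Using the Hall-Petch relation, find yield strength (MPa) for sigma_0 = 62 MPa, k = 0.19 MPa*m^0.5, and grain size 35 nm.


d = 35 nm = 3.5e-08 m
sqrt(d) = 0.0001870829
Hall-Petch contribution = k / sqrt(d) = 0.19 / 0.0001870829 = 1015.6 MPa
sigma = sigma_0 + k/sqrt(d) = 62 + 1015.6 = 1077.6 MPa

1077.6


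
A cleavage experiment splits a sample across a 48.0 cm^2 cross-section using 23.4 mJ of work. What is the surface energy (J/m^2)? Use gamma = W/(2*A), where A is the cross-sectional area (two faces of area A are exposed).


Convert: A = 48.0 cm^2 = 0.0048 m^2, W = 23.4 mJ = 0.0234 J
Cleaving exposes two faces of area A, so total new surface = 2*A and gamma = W / (2*A)
gamma = 0.0234 / (2 * 0.0048)
gamma = 2.438 J/m^2

2.438


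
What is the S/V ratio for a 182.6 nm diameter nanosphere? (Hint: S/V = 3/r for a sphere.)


Radius r = 182.6/2 = 91.3 nm
S/V = 3 / r = 3 / 91.3
S/V = 0.0329 nm^-1

0.0329


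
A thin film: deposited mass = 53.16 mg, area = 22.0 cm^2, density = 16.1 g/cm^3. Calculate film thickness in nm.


Convert: m = 53.16 mg = 5.3160e-05 kg, A = 22.0 cm^2 = 2.2000e-03 m^2, rho = 16.1 g/cm^3 = 16100 kg/m^3
t = m / (A * rho)
t = 5.3160e-05 / (2.2000e-03 * 16100)
t = 1.5008e-06 m = 1500.8 nm

1500.8


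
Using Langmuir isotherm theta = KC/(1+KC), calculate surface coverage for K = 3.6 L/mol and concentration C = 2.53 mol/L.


Langmuir isotherm: theta = K*C / (1 + K*C)
K*C = 3.6 * 2.53 = 9.108
theta = 9.108 / (1 + 9.108) = 9.108 / 10.108
theta = 0.9011

0.9011


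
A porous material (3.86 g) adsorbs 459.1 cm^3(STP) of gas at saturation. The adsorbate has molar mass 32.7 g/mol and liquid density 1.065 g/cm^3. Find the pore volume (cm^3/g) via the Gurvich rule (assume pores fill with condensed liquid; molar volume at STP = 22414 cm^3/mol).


Moles adsorbed n = V_ads / 22414 = 459.1 / 22414 = 2.048273e-02 mol
Liquid volume V_liq = n * M / rho_liq = 2.048273e-02 * 32.7 / 1.065 = 0.62891 cm^3
Specific pore volume V_pore = V_liq / m_sample = 0.62891 / 3.86
V_pore = 0.1629 cm^3/g

0.1629


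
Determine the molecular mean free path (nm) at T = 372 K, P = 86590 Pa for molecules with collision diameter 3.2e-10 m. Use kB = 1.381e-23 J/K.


Mean free path: lambda = kB*T / (sqrt(2) * pi * d^2 * P)
lambda = 1.381e-23 * 372 / (sqrt(2) * pi * (3.2e-10)^2 * 86590)
lambda = 1.30408e-07 m
lambda = 130.41 nm

130.41


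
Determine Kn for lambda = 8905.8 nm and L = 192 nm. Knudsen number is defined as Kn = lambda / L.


Knudsen number Kn = lambda / L
Kn = 8905.8 / 192
Kn = 46.3844

46.3844


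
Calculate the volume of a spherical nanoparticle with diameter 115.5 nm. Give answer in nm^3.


Radius r = 115.5/2 = 57.75 nm
Volume V = (4/3) * pi * r^3
V = (4/3) * pi * (57.75)^3
V = 806760.4 nm^3

806760.4


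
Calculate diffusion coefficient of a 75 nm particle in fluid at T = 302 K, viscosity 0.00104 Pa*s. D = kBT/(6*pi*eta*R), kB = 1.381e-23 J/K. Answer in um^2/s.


Radius R = 75/2 = 37.5 nm = 3.75e-08 m
D = kB*T / (6*pi*eta*R)
D = 1.381e-23 * 302 / (6 * pi * 0.00104 * 3.75e-08)
D = 5.67329e-12 m^2/s = 5.673 um^2/s

5.673


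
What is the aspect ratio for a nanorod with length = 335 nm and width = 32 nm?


Aspect ratio AR = length / diameter
AR = 335 / 32
AR = 10.47

10.47


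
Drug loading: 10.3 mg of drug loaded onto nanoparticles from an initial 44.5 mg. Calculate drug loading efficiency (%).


Drug loading efficiency = (drug loaded / drug initial) * 100
DLE = 10.3 / 44.5 * 100
DLE = 0.2315 * 100
DLE = 23.15%

23.15


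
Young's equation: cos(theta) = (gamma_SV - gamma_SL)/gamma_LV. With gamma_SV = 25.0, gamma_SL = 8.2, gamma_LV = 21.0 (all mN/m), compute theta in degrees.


cos(theta) = (gamma_SV - gamma_SL) / gamma_LV
cos(theta) = (25.0 - 8.2) / 21.0
cos(theta) = 0.8
theta = arccos(0.8) = 36.87 degrees

36.87


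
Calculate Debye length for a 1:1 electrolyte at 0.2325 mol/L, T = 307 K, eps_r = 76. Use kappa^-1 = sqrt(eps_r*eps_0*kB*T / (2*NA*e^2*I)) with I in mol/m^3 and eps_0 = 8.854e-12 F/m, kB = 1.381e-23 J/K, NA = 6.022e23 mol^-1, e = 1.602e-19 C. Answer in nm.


Ionic strength I = 0.2325 * 1^2 * 1000 = 232.5 mol/m^3
kappa^-1 = sqrt(76 * 8.854e-12 * 1.381e-23 * 307 / (2 * 6.022e23 * (1.602e-19)^2 * 232.5))
kappa^-1 = 0.63 nm

0.63


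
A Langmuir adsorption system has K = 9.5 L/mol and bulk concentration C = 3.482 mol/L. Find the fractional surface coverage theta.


Langmuir isotherm: theta = K*C / (1 + K*C)
K*C = 9.5 * 3.482 = 33.079
theta = 33.079 / (1 + 33.079) = 33.079 / 34.079
theta = 0.9707

0.9707


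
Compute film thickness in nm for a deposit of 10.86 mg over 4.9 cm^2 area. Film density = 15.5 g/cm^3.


Convert: m = 10.86 mg = 1.0860e-05 kg, A = 4.9 cm^2 = 4.9000e-04 m^2, rho = 15.5 g/cm^3 = 15500 kg/m^3
t = m / (A * rho)
t = 1.0860e-05 / (4.9000e-04 * 15500)
t = 1.4299e-06 m = 1429.9 nm

1429.9


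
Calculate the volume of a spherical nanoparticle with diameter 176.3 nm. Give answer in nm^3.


Radius r = 176.3/2 = 88.15 nm
Volume V = (4/3) * pi * r^3
V = (4/3) * pi * (88.15)^3
V = 2869165.23 nm^3

2869165.23


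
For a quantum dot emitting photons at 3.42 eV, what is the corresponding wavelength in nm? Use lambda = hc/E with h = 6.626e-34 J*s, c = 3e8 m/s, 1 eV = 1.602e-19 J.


Convert energy: E = 3.42 eV = 3.42 * 1.602e-19 = 5.47884e-19 J
lambda = h*c / E = 6.626e-34 * 3e8 / 5.47884e-19
lambda = 3.62814e-07 m = 362.8 nm

362.8


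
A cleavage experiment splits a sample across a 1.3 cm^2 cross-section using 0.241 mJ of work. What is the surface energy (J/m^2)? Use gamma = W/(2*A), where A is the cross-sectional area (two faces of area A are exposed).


Convert: A = 1.3 cm^2 = 0.00013 m^2, W = 0.241 mJ = 0.000241 J
Cleaving exposes two faces of area A, so total new surface = 2*A and gamma = W / (2*A)
gamma = 0.000241 / (2 * 0.00013)
gamma = 0.927 J/m^2

0.927


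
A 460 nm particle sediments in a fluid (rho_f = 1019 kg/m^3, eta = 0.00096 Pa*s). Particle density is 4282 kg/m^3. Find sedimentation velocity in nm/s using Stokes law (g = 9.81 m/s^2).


Radius R = 460/2 nm = 2.3e-07 m
Density difference = 4282 - 1019 = 3263 kg/m^3
v = 2 * R^2 * (rho_p - rho_f) * g / (9 * eta)
v = 2 * (2.3e-07)^2 * 3263 * 9.81 / (9 * 0.00096)
v = 3.91975e-07 m/s = 391.9747 nm/s

391.9747


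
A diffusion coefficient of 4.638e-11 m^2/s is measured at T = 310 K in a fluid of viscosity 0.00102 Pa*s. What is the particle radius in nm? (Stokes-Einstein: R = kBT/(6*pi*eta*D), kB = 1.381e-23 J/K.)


Stokes-Einstein: R = kB*T / (6*pi*eta*D)
R = 1.381e-23 * 310 / (6 * pi * 0.00102 * 4.638e-11)
R = 4.80091e-09 m = 4.8 nm

4.8


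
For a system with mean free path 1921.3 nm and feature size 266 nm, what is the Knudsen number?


Knudsen number Kn = lambda / L
Kn = 1921.3 / 266
Kn = 7.2229

7.2229
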